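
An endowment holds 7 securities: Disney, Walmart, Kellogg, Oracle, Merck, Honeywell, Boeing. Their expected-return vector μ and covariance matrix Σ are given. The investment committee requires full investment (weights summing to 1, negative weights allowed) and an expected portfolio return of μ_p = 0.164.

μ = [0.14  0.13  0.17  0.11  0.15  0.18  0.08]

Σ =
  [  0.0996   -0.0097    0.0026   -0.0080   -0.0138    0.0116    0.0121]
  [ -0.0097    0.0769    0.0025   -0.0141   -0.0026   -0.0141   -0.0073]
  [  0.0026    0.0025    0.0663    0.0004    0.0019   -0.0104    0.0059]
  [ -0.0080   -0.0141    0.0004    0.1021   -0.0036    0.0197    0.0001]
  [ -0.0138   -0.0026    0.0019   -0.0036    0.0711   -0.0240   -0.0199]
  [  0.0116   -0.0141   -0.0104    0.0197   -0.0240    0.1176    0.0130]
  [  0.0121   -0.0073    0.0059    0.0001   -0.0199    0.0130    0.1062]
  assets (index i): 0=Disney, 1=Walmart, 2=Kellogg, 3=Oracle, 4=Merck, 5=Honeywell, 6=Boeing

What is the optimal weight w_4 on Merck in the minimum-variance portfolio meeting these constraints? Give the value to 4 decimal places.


0.2579

g=Σ⁻¹μ = [1.8154  2.7088  2.5560  1.2626  3.6149  2.3200  0.9829]
h=Σ⁻¹𝟙 = [13.2503  20.7343  13.9436  12.0595  25.2127  12.7463  11.7099]
a=μᵀg=2.218160  b=𝟙ᵀg=15.260485  c=𝟙ᵀh=109.656551  D=ac−b²=10.353356
λ₁=(c·0.164−b)/D = (109.656551·0.164−15.260485)/10.353356 = 0.263025
λ₂=(a−b·0.164)/D = (2.218160−15.260485·0.164)/10.353356 = -0.027485
w* = 0.263025·g + -0.027485·h:
  w_0 = 0.263025·1.8154 + -0.027485·13.2503 = 0.1133  (Disney)
  w_1 = 0.263025·2.7088 + -0.027485·20.7343 = 0.1426  (Walmart)
  w_2 = 0.263025·2.5560 + -0.027485·13.9436 = 0.2891  (Kellogg)
  w_3 = 0.263025·1.2626 + -0.027485·12.0595 = 0.0006  (Oracle)
  w_4 = 0.263025·3.6149 + -0.027485·25.2127 = 0.2579  (Merck)
  w_5 = 0.263025·2.3200 + -0.027485·12.7463 = 0.2599  (Honeywell)
  w_6 = 0.263025·0.9829 + -0.027485·11.7099 = -0.0633  (Boeing)
Σw_i=1.0000  μᵀw=0.1640
σ²=wᵀΣw=λ₁·μ_p+λ₂ = 0.263025·0.164 + -0.027485 = 0.015651 ≈ 0.0157


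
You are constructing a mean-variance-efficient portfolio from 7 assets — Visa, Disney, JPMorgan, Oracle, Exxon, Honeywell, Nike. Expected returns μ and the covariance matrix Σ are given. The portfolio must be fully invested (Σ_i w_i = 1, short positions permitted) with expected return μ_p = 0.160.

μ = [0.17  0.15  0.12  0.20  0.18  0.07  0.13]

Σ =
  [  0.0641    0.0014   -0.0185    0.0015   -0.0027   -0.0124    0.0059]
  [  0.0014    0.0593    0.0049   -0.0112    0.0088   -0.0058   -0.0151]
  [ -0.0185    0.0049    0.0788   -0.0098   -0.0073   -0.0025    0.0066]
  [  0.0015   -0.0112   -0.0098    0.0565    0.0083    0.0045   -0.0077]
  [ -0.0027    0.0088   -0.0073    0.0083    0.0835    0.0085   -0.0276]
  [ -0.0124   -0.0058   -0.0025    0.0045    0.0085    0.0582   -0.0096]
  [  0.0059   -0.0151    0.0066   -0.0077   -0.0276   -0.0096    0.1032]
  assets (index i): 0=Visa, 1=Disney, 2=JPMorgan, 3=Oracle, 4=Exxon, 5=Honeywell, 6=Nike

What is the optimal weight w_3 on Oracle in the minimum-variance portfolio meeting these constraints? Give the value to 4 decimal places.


0.2497

x=Σ⁻¹μ = [3.5474  3.5829  2.7578  4.4700  2.3144  2.1726  2.5593]
y=Σ⁻¹𝟙 = [24.0462  24.2600  20.2847  23.9665  13.0627  24.8288  18.1590]
a=μᵀx=3.266794  b=𝟙ᵀx=21.404287  c=𝟙ᵀy=148.607879  D=ac−b²=27.327809
λ₁=(c·0.160−b)/D = (148.607879·0.160−21.404287)/27.327809 = 0.086834
λ₂=(a−b·0.160)/D = (3.266794−21.404287·0.160)/27.327809 = -0.005778
w* = 0.086834·x + -0.005778·y:
  w_0 = 0.086834·3.5474 + -0.005778·24.0462 = 0.1691  (Visa)
  w_1 = 0.086834·3.5829 + -0.005778·24.2600 = 0.1709  (Disney)
  w_2 = 0.086834·2.7578 + -0.005778·20.2847 = 0.1223  (JPMorgan)
  w_3 = 0.086834·4.4700 + -0.005778·23.9665 = 0.2497  (Oracle)
  w_4 = 0.086834·2.3144 + -0.005778·13.0627 = 0.1255  (Exxon)
  w_5 = 0.086834·2.1726 + -0.005778·24.8288 = 0.0452  (Honeywell)
  w_6 = 0.086834·2.5593 + -0.005778·18.1590 = 0.1173  (Nike)
Σw_i=1.0000  μᵀw=0.1600
σ²=wᵀΣw=λ₁·μ_p+λ₂ = 0.086834·0.160 + -0.005778 = 0.008116 ≈ 0.0081


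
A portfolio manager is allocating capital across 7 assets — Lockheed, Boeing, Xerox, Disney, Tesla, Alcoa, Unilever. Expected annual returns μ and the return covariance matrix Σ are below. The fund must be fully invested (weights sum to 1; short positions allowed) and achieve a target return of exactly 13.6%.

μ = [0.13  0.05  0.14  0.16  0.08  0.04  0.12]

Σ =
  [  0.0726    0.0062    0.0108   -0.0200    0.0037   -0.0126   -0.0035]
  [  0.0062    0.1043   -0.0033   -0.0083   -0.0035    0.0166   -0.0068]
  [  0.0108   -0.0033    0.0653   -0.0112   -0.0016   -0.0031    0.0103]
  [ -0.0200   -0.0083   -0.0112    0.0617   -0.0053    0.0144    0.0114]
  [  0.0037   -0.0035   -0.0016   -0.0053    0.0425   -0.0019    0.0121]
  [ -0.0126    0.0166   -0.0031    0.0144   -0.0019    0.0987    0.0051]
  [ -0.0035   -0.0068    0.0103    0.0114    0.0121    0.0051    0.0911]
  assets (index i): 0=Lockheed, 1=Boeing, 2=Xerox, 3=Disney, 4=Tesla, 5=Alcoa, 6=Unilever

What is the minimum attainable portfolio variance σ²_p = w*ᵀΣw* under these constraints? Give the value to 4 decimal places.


g=Σ⁻¹μ = [2.3800  0.8235  2.4807  4.0269  2.2328  0.0841  0.3845]
h=Σ⁻¹𝟙 = [17.5874  11.1215  18.0263  26.5895  26.3351  7.5350  3.1977]
a=μᵀg=1.570286  b=𝟙ᵀg=12.412364  c=𝟙ᵀh=110.392478  D=ac−b²=19.280964
λ₁=(c·0.136−b)/D = (110.392478·0.136−12.412364)/19.280964 = 0.134901
λ₂=(a−b·0.136)/D = (1.570286−12.412364·0.136)/19.280964 = -0.006109
w* = 0.134901·g + -0.006109·h:
  w_0 = 0.134901·2.3800 + -0.006109·17.5874 = 0.2136  (Lockheed)
  w_1 = 0.134901·0.8235 + -0.006109·11.1215 = 0.0431  (Boeing)
  w_2 = 0.134901·2.4807 + -0.006109·18.0263 = 0.2245  (Xerox)
  w_3 = 0.134901·4.0269 + -0.006109·26.5895 = 0.3808  (Disney)
  w_4 = 0.134901·2.2328 + -0.006109·26.3351 = 0.1403  (Tesla)
  w_5 = 0.134901·0.0841 + -0.006109·7.5350 = -0.0347  (Alcoa)
  w_6 = 0.134901·0.3845 + -0.006109·3.1977 = 0.0323  (Unilever)
Σw_i=1.0000  μᵀw=0.1360
σ²=wᵀΣw=λ₁·μ_p+λ₂ = 0.134901·0.136 + -0.006109 = 0.012237 ≈ 0.0122

0.0122


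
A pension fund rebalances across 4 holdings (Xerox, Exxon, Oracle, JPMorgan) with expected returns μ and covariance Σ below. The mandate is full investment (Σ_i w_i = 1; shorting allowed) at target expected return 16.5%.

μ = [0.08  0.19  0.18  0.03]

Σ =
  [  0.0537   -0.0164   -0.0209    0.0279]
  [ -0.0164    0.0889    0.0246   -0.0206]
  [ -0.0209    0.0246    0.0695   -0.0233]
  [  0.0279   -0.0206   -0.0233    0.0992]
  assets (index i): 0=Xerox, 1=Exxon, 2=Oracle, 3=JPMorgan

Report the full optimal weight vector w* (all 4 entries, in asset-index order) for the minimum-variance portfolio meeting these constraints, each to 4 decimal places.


p=Σ⁻¹μ = [2.9505  1.9960  2.9665  0.5838]
q=Σ⁻¹𝟙 = [25.1585  12.5054  21.0644  10.5493]
a=μᵀp=1.166752  b=𝟙ᵀp=8.496779  c=𝟙ᵀq=69.277595  D=ac−b²=8.634552
λ₁=(c·0.165−b)/D = (69.277595·0.165−8.496779)/8.634552 = 0.339800
λ₂=(a−b·0.165)/D = (1.166752−8.496779·0.165)/8.634552 = -0.027241
w* = 0.339800·p + -0.027241·q:
  w_0 = 0.339800·2.9505 + -0.027241·25.1585 = 0.3172  (Xerox)
  w_1 = 0.339800·1.9960 + -0.027241·12.5054 = 0.3376  (Exxon)
  w_2 = 0.339800·2.9665 + -0.027241·21.0644 = 0.4342  (Oracle)
  w_3 = 0.339800·0.5838 + -0.027241·10.5493 = -0.0890  (JPMorgan)
Σw_i=1.0000  μᵀw=0.1650
σ²=wᵀΣw=λ₁·μ_p+λ₂ = 0.339800·0.165 + -0.027241 = 0.028826 ≈ 0.0288

0.3172  0.3376  0.4342  -0.0890


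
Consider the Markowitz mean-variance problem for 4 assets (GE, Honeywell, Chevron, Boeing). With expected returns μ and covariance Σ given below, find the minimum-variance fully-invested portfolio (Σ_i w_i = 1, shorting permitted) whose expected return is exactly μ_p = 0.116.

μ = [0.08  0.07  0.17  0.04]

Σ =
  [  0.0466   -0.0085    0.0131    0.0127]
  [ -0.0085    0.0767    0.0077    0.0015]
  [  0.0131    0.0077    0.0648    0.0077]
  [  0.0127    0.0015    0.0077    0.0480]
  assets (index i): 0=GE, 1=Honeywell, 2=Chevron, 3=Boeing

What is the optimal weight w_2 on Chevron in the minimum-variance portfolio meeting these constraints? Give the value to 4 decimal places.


0.4530

u=Σ⁻¹μ = [1.1920  0.8143  2.2705  0.1283]
v=Σ⁻¹𝟙 = [17.6847  13.8632  8.5036  14.3569]
a=μᵀu=0.543476  b=𝟙ᵀu=4.405093  c=𝟙ᵀv=54.408428  D=ac−b²=10.164812
λ₁=(c·0.116−b)/D = (54.408428·0.116−4.405093)/10.164812 = 0.187538
λ₂=(a−b·0.116)/D = (0.543476−4.405093·0.116)/10.164812 = 0.003196
w* = 0.187538·u + 0.003196·v:
  w_0 = 0.187538·1.1920 + 0.003196·17.6847 = 0.2801  (GE)
  w_1 = 0.187538·0.8143 + 0.003196·13.8632 = 0.1970  (Honeywell)
  w_2 = 0.187538·2.2705 + 0.003196·8.5036 = 0.4530  (Chevron)
  w_3 = 0.187538·0.1283 + 0.003196·14.3569 = 0.0699  (Boeing)
Σw_i=1.0000  μᵀw=0.1160
σ²=wᵀΣw=λ₁·μ_p+λ₂ = 0.187538·0.116 + 0.003196 = 0.024950 ≈ 0.0250


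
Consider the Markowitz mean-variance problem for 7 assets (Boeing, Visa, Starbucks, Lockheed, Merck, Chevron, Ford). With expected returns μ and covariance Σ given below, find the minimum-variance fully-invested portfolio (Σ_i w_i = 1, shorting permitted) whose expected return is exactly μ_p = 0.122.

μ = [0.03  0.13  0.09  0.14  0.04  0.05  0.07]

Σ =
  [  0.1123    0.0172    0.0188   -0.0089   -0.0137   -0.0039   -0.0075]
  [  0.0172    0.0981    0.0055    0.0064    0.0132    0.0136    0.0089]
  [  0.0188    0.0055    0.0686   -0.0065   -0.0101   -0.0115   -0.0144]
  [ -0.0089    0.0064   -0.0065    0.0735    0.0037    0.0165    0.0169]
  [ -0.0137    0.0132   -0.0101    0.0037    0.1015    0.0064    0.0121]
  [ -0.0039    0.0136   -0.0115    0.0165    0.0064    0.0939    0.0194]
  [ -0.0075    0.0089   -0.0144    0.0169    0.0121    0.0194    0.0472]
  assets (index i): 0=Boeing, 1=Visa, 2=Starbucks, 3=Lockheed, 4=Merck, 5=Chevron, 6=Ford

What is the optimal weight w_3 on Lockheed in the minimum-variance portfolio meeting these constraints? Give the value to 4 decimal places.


g=Σ⁻¹μ = [0.0838  0.9648  1.6537  1.6938  0.2450  0.0512  1.1286]
h=Σ⁻¹𝟙 = [8.6335  3.0119  19.4460  9.7092  9.4896  6.6142  19.2954]
a=μᵀg=0.605269  b=𝟙ᵀg=5.820948  c=𝟙ᵀh=76.199786  D=ac−b²=12.237919
λ₁=(c·0.122−b)/D = (76.199786·0.122−5.820948)/12.237919 = 0.283988
λ₂=(a−b·0.122)/D = (0.605269−5.820948·0.122)/12.237919 = -0.008571
w* = 0.283988·g + -0.008571·h:
  w_0 = 0.283988·0.0838 + -0.008571·8.6335 = -0.0502  (Boeing)
  w_1 = 0.283988·0.9648 + -0.008571·3.0119 = 0.2482  (Visa)
  w_2 = 0.283988·1.6537 + -0.008571·19.4460 = 0.3030  (Starbucks)
  w_3 = 0.283988·1.6938 + -0.008571·9.7092 = 0.3978  (Lockheed)
  w_4 = 0.283988·0.2450 + -0.008571·9.4896 = -0.0118  (Merck)
  w_5 = 0.283988·0.0512 + -0.008571·6.6142 = -0.0421  (Chevron)
  w_6 = 0.283988·1.1286 + -0.008571·19.2954 = 0.1551  (Ford)
Σw_i=1.0000  μᵀw=0.1220
σ²=wᵀΣw=λ₁·μ_p+λ₂ = 0.283988·0.122 + -0.008571 = 0.026076 ≈ 0.0261

0.3978


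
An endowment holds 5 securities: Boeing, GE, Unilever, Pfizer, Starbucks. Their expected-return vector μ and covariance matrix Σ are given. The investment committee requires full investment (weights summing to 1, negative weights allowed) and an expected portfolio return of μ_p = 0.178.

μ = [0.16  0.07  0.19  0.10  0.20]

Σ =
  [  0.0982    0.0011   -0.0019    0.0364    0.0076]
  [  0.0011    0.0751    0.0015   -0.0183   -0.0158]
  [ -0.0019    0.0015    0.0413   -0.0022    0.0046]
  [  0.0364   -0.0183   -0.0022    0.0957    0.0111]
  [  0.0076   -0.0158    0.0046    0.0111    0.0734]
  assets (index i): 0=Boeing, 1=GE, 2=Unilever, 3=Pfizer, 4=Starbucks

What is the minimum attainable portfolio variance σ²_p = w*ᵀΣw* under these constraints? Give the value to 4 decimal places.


0.0192

g=Σ⁻¹μ = [1.2529  1.5252  4.3541  0.6644  2.5500]
h=Σ⁻¹𝟙 = [5.3200  18.3601  22.8141  10.8425  13.9559]
a=μᵀg=1.710941  b=𝟙ᵀg=10.346516  c=𝟙ᵀh=71.292612  D=ac−b²=14.927080
λ₁=(c·0.178−b)/D = (71.292612·0.178−10.346516)/14.927080 = 0.157001
λ₂=(a−b·0.178)/D = (1.710941−10.346516·0.178)/14.927080 = -0.008758
w* = 0.157001·g + -0.008758·h:
  w_0 = 0.157001·1.2529 + -0.008758·5.3200 = 0.1501  (Boeing)
  w_1 = 0.157001·1.5252 + -0.008758·18.3601 = 0.0786  (GE)
  w_2 = 0.157001·4.3541 + -0.008758·22.8141 = 0.4838  (Unilever)
  w_3 = 0.157001·0.6644 + -0.008758·10.8425 = 0.0093  (Pfizer)
  w_4 = 0.157001·2.5500 + -0.008758·13.9559 = 0.2781  (Starbucks)
Σw_i=1.0000  μᵀw=0.1780
σ²=wᵀΣw=λ₁·μ_p+λ₂ = 0.157001·0.178 + -0.008758 = 0.019188 ≈ 0.0192


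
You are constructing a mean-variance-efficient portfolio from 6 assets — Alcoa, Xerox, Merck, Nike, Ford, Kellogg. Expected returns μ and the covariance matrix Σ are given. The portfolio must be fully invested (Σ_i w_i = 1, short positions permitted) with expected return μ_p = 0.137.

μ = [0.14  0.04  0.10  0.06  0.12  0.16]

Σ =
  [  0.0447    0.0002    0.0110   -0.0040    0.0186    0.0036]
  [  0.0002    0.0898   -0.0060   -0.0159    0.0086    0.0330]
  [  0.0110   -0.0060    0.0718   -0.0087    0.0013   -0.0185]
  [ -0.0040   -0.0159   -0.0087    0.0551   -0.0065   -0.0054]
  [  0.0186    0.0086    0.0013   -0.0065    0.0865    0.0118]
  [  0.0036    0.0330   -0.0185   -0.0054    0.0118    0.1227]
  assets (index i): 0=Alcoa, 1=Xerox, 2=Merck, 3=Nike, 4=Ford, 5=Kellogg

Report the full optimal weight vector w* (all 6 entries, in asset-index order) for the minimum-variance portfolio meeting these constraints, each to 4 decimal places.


0.4250  -0.1053  0.1907  0.1175  0.0986  0.2735

u=Σ⁻¹μ = [2.4740  0.2829  1.6079  1.8302  0.7487  1.4063]
v=Σ⁻¹𝟙 = [16.8104  13.8655  17.5589  27.7120  7.4200  7.0811]
a=μᵀu=0.943134  b=𝟙ᵀu=8.350056  c=𝟙ᵀv=90.447901  D=ac−b²=15.581101
λ₁=(c·0.137−b)/D = (90.447901·0.137−8.350056)/15.581101 = 0.259372
λ₂=(a−b·0.137)/D = (0.943134−8.350056·0.137)/15.581101 = -0.012889
w* = 0.259372·u + -0.012889·v:
  w_0 = 0.259372·2.4740 + -0.012889·16.8104 = 0.4250  (Alcoa)
  w_1 = 0.259372·0.2829 + -0.012889·13.8655 = -0.1053  (Xerox)
  w_2 = 0.259372·1.6079 + -0.012889·17.5589 = 0.1907  (Merck)
  w_3 = 0.259372·1.8302 + -0.012889·27.7120 = 0.1175  (Nike)
  w_4 = 0.259372·0.7487 + -0.012889·7.4200 = 0.0986  (Ford)
  w_5 = 0.259372·1.4063 + -0.012889·7.0811 = 0.2735  (Kellogg)
Σw_i=1.0000  μᵀw=0.1370
σ²=wᵀΣw=λ₁·μ_p+λ₂ = 0.259372·0.137 + -0.012889 = 0.022645 ≈ 0.0226


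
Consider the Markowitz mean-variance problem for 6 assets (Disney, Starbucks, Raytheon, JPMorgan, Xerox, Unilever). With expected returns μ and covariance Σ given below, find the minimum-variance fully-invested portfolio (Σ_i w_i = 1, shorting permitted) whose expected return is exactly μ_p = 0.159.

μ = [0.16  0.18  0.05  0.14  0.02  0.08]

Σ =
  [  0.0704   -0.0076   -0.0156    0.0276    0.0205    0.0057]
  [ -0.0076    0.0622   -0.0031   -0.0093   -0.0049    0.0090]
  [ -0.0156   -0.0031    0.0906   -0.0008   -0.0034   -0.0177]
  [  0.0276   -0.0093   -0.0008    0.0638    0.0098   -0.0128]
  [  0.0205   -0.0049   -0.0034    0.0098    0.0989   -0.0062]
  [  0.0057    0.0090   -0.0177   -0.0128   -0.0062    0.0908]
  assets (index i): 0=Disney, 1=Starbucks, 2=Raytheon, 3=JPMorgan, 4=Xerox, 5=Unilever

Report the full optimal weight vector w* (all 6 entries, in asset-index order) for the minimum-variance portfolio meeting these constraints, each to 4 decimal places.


x=Σ⁻¹μ = [2.0925  3.3634  1.2197  2.0055  -0.1636  0.9256]
y=Σ⁻¹𝟙 = [9.9545  19.0961  16.7342  15.9242  8.9073  14.6106]
a=μᵀx=1.352752  b=𝟙ᵀx=9.443101  c=𝟙ᵀy=85.226837  D=ac−b²=26.118594
λ₁=(c·0.159−b)/D = (85.226837·0.159−9.443101)/26.118594 = 0.157281
λ₂=(a−b·0.159)/D = (1.352752−9.443101·0.159)/26.118594 = -0.005693
w* = 0.157281·x + -0.005693·y:
  w_0 = 0.157281·2.0925 + -0.005693·9.9545 = 0.2724  (Disney)
  w_1 = 0.157281·3.3634 + -0.005693·19.0961 = 0.4203  (Starbucks)
  w_2 = 0.157281·1.2197 + -0.005693·16.7342 = 0.0966  (Raytheon)
  w_3 = 0.157281·2.0055 + -0.005693·15.9242 = 0.2248  (JPMorgan)
  w_4 = 0.157281·-0.1636 + -0.005693·8.9073 = -0.0765  (Xerox)
  w_5 = 0.157281·0.9256 + -0.005693·14.6106 = 0.0624  (Unilever)
Σw_i=1.0000  μᵀw=0.1590
σ²=wᵀΣw=λ₁·μ_p+λ₂ = 0.157281·0.159 + -0.005693 = 0.019314 ≈ 0.0193

0.2724  0.4203  0.0966  0.2248  -0.0765  0.0624


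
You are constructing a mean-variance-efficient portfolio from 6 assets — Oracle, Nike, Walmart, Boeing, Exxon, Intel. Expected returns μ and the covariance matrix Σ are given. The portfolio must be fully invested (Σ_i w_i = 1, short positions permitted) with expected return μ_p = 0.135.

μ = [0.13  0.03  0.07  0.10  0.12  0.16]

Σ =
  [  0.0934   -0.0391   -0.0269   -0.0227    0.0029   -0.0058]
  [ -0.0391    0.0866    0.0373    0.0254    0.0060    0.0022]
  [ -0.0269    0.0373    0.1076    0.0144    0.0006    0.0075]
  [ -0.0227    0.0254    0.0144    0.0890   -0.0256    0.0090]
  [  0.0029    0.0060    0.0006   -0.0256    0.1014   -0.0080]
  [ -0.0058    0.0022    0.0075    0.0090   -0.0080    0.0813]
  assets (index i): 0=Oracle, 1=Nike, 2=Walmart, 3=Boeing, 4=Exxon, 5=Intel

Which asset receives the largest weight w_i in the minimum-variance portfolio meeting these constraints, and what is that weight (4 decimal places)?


Intel (0.3190)

u=Σ⁻¹μ = [2.2515  0.3777  0.6962  1.7606  1.6969  2.0263]
v=Σ⁻¹𝟙 = [22.1340  12.8378  7.4907  14.4998  13.0736  12.5221]
a=μᵀu=1.056662  b=𝟙ᵀu=8.809245  c=𝟙ᵀv=82.557947  D=ac−b²=9.633057
λ₁=(c·0.135−b)/D = (82.557947·0.135−8.809245)/9.633057 = 0.242506
λ₂=(a−b·0.135)/D = (1.056662−8.809245·0.135)/9.633057 = -0.013764
w* = 0.242506·u + -0.013764·v:
  w_0 = 0.242506·2.2515 + -0.013764·22.1340 = 0.2414  (Oracle)
  w_1 = 0.242506·0.3777 + -0.013764·12.8378 = -0.0851  (Nike)
  w_2 = 0.242506·0.6962 + -0.013764·7.4907 = 0.0657  (Walmart)
  w_3 = 0.242506·1.7606 + -0.013764·14.4998 = 0.2274  (Boeing)
  w_4 = 0.242506·1.6969 + -0.013764·13.0736 = 0.2316  (Exxon)
  w_5 = 0.242506·2.0263 + -0.013764·12.5221 = 0.3190  (Intel)
Σw_i=1.0000  μᵀw=0.1350
σ²=wᵀΣw=λ₁·μ_p+λ₂ = 0.242506·0.135 + -0.013764 = 0.018975 ≈ 0.0190


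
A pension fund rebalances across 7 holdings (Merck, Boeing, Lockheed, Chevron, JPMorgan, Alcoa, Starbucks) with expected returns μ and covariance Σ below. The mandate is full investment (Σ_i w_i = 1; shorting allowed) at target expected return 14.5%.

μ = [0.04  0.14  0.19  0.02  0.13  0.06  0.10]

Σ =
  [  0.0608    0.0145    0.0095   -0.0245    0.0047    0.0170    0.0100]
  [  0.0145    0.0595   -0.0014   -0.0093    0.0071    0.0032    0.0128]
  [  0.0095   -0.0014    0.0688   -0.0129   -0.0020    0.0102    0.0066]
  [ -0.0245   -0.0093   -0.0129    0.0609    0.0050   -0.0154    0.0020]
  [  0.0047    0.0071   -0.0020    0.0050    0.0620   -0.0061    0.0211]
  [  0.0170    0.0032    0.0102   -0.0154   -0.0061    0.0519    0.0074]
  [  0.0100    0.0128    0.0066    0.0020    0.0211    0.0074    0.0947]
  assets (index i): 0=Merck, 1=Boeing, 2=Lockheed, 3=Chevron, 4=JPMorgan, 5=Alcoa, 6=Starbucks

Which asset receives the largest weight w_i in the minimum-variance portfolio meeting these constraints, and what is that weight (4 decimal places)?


Lockheed (0.3670)

p=Σ⁻¹μ = [-0.3204  2.4150  2.9908  1.3322  1.9452  1.1477  0.0037]
q=Σ⁻¹𝟙 = [16.6606  15.5547  15.9869  33.1255  12.8668  20.9974  0.3766]
a=μᵀp=1.242298  b=𝟙ᵀp=9.514278  c=𝟙ᵀq=115.568406  D=ac−b²=53.048871
λ₁=(c·0.145−b)/D = (115.568406·0.145−9.514278)/53.048871 = 0.136537
λ₂=(a−b·0.145)/D = (1.242298−9.514278·0.145)/53.048871 = -0.002588
w* = 0.136537·p + -0.002588·q:
  w_0 = 0.136537·-0.3204 + -0.002588·16.6606 = -0.0869  (Merck)
  w_1 = 0.136537·2.4150 + -0.002588·15.5547 = 0.2895  (Boeing)
  w_2 = 0.136537·2.9908 + -0.002588·15.9869 = 0.3670  (Lockheed)
  w_3 = 0.136537·1.3322 + -0.002588·33.1255 = 0.0962  (Chevron)
  w_4 = 0.136537·1.9452 + -0.002588·12.8668 = 0.2323  (JPMorgan)
  w_5 = 0.136537·1.1477 + -0.002588·20.9974 = 0.1024  (Alcoa)
  w_6 = 0.136537·0.0037 + -0.002588·0.3766 = -0.0005  (Starbucks)
Σw_i=1.0000  μᵀw=0.1450
σ²=wᵀΣw=λ₁·μ_p+λ₂ = 0.136537·0.145 + -0.002588 = 0.017210 ≈ 0.0172


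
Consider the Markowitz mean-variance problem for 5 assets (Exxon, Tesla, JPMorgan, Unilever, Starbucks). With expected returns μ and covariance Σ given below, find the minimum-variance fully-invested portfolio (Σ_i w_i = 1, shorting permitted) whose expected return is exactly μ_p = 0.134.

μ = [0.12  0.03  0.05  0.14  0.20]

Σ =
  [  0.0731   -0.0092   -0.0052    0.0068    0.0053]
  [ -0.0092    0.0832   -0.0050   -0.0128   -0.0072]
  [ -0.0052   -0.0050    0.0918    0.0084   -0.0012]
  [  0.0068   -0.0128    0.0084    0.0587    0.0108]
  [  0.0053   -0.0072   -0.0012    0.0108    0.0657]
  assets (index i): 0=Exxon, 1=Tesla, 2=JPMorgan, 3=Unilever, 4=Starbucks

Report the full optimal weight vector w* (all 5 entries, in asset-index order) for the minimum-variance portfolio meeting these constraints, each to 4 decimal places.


0.1883  0.1468  0.0769  0.2409  0.3472

x=Σ⁻¹μ = [1.4434  1.0786  0.5501  1.8685  2.7488]
y=Σ⁻¹𝟙 = [14.3370  17.8046  11.4743  15.0865  13.7449]
a=μᵀx=1.044420  b=𝟙ᵀx=7.689387  c=𝟙ᵀy=72.447323  D=ac−b²=16.538760
λ₁=(c·0.134−b)/D = (72.447323·0.134−7.689387)/16.538760 = 0.122050
λ₂=(a−b·0.134)/D = (1.044420−7.689387·0.134)/16.538760 = 0.000849
w* = 0.122050·x + 0.000849·y:
  w_0 = 0.122050·1.4434 + 0.000849·14.3370 = 0.1883  (Exxon)
  w_1 = 0.122050·1.0786 + 0.000849·17.8046 = 0.1468  (Tesla)
  w_2 = 0.122050·0.5501 + 0.000849·11.4743 = 0.0769  (JPMorgan)
  w_3 = 0.122050·1.8685 + 0.000849·15.0865 = 0.2409  (Unilever)
  w_4 = 0.122050·2.7488 + 0.000849·13.7449 = 0.3472  (Starbucks)
Σw_i=1.0000  μᵀw=0.1340
σ²=wᵀΣw=λ₁·μ_p+λ₂ = 0.122050·0.134 + 0.000849 = 0.017204 ≈ 0.0172


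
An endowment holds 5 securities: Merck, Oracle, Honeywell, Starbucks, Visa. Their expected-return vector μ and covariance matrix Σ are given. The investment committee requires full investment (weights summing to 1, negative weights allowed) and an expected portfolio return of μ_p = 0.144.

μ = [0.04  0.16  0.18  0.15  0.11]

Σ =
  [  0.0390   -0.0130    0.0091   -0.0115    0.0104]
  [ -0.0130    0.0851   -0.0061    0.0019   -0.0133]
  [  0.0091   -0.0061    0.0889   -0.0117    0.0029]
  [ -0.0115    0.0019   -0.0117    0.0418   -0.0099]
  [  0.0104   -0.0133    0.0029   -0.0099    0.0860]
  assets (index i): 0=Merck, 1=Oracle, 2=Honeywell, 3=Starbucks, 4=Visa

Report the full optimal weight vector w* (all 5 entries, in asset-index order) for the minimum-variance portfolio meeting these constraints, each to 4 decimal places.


0.0795  0.1875  0.2145  0.3795  0.1390

p=Σ⁻¹μ = [2.3369  2.6055  2.5986  5.2954  1.9214]
q=Σ⁻¹𝟙 = [37.1336  19.7479  13.6598  40.4736  14.3899]
a=μᵀp=1.983753  b=𝟙ᵀp=14.757700  c=𝟙ᵀq=125.404778  D=ac−b²=30.982345
λ₁=(c·0.144−b)/D = (125.404778·0.144−14.757700)/30.982345 = 0.106531
λ₂=(a−b·0.144)/D = (1.983753−14.757700·0.144)/30.982345 = -0.004562
w* = 0.106531·p + -0.004562·q:
  w_0 = 0.106531·2.3369 + -0.004562·37.1336 = 0.0795  (Merck)
  w_1 = 0.106531·2.6055 + -0.004562·19.7479 = 0.1875  (Oracle)
  w_2 = 0.106531·2.5986 + -0.004562·13.6598 = 0.2145  (Honeywell)
  w_3 = 0.106531·5.2954 + -0.004562·40.4736 = 0.3795  (Starbucks)
  w_4 = 0.106531·1.9214 + -0.004562·14.3899 = 0.1390  (Visa)
Σw_i=1.0000  μᵀw=0.1440
σ²=wᵀΣw=λ₁·μ_p+λ₂ = 0.106531·0.144 + -0.004562 = 0.010778 ≈ 0.0108


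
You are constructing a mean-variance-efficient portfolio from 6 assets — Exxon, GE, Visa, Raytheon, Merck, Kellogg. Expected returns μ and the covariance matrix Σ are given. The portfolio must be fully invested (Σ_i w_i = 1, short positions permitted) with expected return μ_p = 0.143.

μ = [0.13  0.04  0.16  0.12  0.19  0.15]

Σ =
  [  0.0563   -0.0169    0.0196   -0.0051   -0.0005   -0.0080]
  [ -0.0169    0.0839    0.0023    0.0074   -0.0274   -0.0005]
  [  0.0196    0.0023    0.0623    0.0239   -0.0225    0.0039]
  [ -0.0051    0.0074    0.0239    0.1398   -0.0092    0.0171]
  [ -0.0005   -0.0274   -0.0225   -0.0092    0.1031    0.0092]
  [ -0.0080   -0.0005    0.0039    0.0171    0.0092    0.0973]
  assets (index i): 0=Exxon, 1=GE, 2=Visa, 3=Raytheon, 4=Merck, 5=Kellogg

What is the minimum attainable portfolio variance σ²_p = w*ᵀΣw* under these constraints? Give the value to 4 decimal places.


x=Σ⁻¹μ = [2.1740  1.7281  2.5862  0.4312  2.8009  1.2850]
y=Σ⁻¹𝟙 = [21.7370  21.4130  12.4696  4.7335  17.8220  9.1579]
a=μᵀx=1.542188  b=𝟙ᵀx=11.005332  c=𝟙ᵀy=87.332853  D=ac−b²=13.566383
λ₁=(c·0.143−b)/D = (87.332853·0.143−11.005332)/13.566383 = 0.109334
λ₂=(a−b·0.143)/D = (1.542188−11.005332·0.143)/13.566383 = -0.002327
w* = 0.109334·x + -0.002327·y:
  w_0 = 0.109334·2.1740 + -0.002327·21.7370 = 0.1871  (Exxon)
  w_1 = 0.109334·1.7281 + -0.002327·21.4130 = 0.1391  (GE)
  w_2 = 0.109334·2.5862 + -0.002327·12.4696 = 0.2537  (Visa)
  w_3 = 0.109334·0.4312 + -0.002327·4.7335 = 0.0361  (Raytheon)
  w_4 = 0.109334·2.8009 + -0.002327·17.8220 = 0.2648  (Merck)
  w_5 = 0.109334·1.2850 + -0.002327·9.1579 = 0.1192  (Kellogg)
Σw_i=1.0000  μᵀw=0.1430
σ²=wᵀΣw=λ₁·μ_p+λ₂ = 0.109334·0.143 + -0.002327 = 0.013307 ≈ 0.0133

0.0133


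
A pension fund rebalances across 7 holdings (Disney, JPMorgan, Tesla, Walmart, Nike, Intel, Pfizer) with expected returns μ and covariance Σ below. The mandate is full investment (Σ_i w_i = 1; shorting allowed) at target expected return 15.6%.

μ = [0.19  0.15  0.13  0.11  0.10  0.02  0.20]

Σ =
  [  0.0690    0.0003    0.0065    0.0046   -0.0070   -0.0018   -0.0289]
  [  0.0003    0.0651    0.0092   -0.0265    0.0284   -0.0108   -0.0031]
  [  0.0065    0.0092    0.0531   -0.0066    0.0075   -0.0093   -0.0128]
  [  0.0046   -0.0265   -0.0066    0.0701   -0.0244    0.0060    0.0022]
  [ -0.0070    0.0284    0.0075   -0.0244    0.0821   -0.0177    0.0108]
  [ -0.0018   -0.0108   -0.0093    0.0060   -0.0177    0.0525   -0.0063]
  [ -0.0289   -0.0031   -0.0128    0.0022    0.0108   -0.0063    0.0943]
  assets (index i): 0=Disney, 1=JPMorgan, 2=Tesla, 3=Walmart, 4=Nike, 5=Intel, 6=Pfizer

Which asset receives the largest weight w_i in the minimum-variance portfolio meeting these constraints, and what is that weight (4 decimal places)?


Disney (0.2475)

x=Σ⁻¹μ = [4.0370  3.1113  2.9184  2.8042  1.0153  2.1565  3.8189]
y=Σ⁻¹𝟙 = [21.7805  21.6370  24.2424  25.4613  16.3970  33.6852  21.0599]
a=μᵀx=2.830005  b=𝟙ᵀx=19.861488  c=𝟙ᵀy=164.263338  D=ac−b²=70.387369
λ₁=(c·0.156−b)/D = (164.263338·0.156−19.861488)/70.387369 = 0.081884
λ₂=(a−b·0.156)/D = (2.830005−19.861488·0.156)/70.387369 = -0.003813
w* = 0.081884·x + -0.003813·y:
  w_0 = 0.081884·4.0370 + -0.003813·21.7805 = 0.2475  (Disney)
  w_1 = 0.081884·3.1113 + -0.003813·21.6370 = 0.1723  (JPMorgan)
  w_2 = 0.081884·2.9184 + -0.003813·24.2424 = 0.1465  (Tesla)
  w_3 = 0.081884·2.8042 + -0.003813·25.4613 = 0.1325  (Walmart)
  w_4 = 0.081884·1.0153 + -0.003813·16.3970 = 0.0206  (Nike)
  w_5 = 0.081884·2.1565 + -0.003813·33.6852 = 0.0481  (Intel)
  w_6 = 0.081884·3.8189 + -0.003813·21.0599 = 0.2324  (Pfizer)
Σw_i=1.0000  μᵀw=0.1560
σ²=wᵀΣw=λ₁·μ_p+λ₂ = 0.081884·0.156 + -0.003813 = 0.008961 ≈ 0.0090


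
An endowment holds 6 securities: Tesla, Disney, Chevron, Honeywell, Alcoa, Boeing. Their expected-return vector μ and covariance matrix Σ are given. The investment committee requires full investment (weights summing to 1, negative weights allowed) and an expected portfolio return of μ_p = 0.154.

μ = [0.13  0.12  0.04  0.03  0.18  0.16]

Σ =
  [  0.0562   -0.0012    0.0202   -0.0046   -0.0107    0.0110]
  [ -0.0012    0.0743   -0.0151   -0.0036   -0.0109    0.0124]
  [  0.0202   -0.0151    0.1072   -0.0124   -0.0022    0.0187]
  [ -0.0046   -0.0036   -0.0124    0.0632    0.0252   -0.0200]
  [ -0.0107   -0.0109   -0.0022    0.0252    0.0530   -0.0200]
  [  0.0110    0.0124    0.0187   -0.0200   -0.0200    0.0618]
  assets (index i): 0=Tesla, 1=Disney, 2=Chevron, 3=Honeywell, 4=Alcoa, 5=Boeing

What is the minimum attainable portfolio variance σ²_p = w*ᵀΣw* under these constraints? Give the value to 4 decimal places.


g=Σ⁻¹μ = [2.9110  1.8074  -0.4905  -0.5383  5.9531  3.6090]
h=Σ⁻¹𝟙 = [17.8643  16.2639  6.8694  15.4618  26.8050  21.3381]
a=μᵀg=2.208543  b=𝟙ᵀg=13.251653  c=𝟙ᵀh=104.602483  D=ac−b²=55.412756
λ₁=(c·0.154−b)/D = (104.602483·0.154−13.251653)/55.412756 = 0.051561
λ₂=(a−b·0.154)/D = (2.208543−13.251653·0.154)/55.412756 = 0.003028
w* = 0.051561·g + 0.003028·h:
  w_0 = 0.051561·2.9110 + 0.003028·17.8643 = 0.2042  (Tesla)
  w_1 = 0.051561·1.8074 + 0.003028·16.2639 = 0.1424  (Disney)
  w_2 = 0.051561·-0.4905 + 0.003028·6.8694 = -0.0045  (Chevron)
  w_3 = 0.051561·-0.5383 + 0.003028·15.4618 = 0.0191  (Honeywell)
  w_4 = 0.051561·5.9531 + 0.003028·26.8050 = 0.3881  (Alcoa)
  w_5 = 0.051561·3.6090 + 0.003028·21.3381 = 0.2507  (Boeing)
Σw_i=1.0000  μᵀw=0.1540
σ²=wᵀΣw=λ₁·μ_p+λ₂ = 0.051561·0.154 + 0.003028 = 0.010968 ≈ 0.0110

0.0110


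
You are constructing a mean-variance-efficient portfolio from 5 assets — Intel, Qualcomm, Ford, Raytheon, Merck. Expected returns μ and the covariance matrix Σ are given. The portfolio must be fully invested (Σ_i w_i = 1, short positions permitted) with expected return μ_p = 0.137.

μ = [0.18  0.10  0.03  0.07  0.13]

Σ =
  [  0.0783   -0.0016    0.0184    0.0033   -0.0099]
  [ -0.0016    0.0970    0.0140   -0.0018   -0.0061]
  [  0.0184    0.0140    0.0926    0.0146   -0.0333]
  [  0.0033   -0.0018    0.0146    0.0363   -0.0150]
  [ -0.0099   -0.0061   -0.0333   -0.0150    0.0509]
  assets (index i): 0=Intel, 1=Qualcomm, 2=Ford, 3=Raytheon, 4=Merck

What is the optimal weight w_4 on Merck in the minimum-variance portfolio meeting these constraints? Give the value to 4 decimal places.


0.3770

p=Σ⁻¹μ = [2.5989  1.3228  0.7703  3.3999  4.7239]
q=Σ⁻¹𝟙 = [13.2460  11.7341  16.8180  39.2522  46.1991]
a=μᵀp=1.475284  b=𝟙ᵀp=12.815771  c=𝟙ᵀq=127.249401  D=ac−b²=23.485006
λ₁=(c·0.137−b)/D = (127.249401·0.137−12.815771)/23.485006 = 0.196610
λ₂=(a−b·0.137)/D = (1.475284−12.815771·0.137)/23.485006 = -0.011943
w* = 0.196610·p + -0.011943·q:
  w_0 = 0.196610·2.5989 + -0.011943·13.2460 = 0.3528  (Intel)
  w_1 = 0.196610·1.3228 + -0.011943·11.7341 = 0.1199  (Qualcomm)
  w_2 = 0.196610·0.7703 + -0.011943·16.8180 = -0.0494  (Ford)
  w_3 = 0.196610·3.3999 + -0.011943·39.2522 = 0.1997  (Raytheon)
  w_4 = 0.196610·4.7239 + -0.011943·46.1991 = 0.3770  (Merck)
Σw_i=1.0000  μᵀw=0.1370
σ²=wᵀΣw=λ₁·μ_p+λ₂ = 0.196610·0.137 + -0.011943 = 0.014993 ≈ 0.0150


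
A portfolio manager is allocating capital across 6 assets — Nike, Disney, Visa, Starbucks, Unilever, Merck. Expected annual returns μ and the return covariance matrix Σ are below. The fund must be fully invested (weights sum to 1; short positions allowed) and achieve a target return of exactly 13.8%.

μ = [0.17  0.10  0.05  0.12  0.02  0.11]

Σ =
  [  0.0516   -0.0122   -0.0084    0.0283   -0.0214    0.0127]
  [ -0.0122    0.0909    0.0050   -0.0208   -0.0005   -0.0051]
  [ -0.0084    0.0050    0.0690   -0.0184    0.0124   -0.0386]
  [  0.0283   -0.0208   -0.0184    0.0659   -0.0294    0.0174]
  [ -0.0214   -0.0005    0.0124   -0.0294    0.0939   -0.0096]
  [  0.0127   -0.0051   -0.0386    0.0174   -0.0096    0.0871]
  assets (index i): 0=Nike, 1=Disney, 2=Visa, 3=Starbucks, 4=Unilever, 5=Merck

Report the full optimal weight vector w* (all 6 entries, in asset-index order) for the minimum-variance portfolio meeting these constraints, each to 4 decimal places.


u=Σ⁻¹μ = [3.2925  1.9410  2.1268  1.8201  1.4297  1.6330]
v=Σ⁻¹𝟙 = [18.4159  18.9526  29.7550  25.6150  21.1139  20.3021]
a=μᵀu=1.286794  b=𝟙ᵀu=12.243014  c=𝟙ᵀv=134.154429  D=ac−b²=22.737764
λ₁=(c·0.138−b)/D = (134.154429·0.138−12.243014)/22.737764 = 0.275766
λ₂=(a−b·0.138)/D = (1.286794−12.243014·0.138)/22.737764 = -0.017712
w* = 0.275766·u + -0.017712·v:
  w_0 = 0.275766·3.2925 + -0.017712·18.4159 = 0.5818  (Nike)
  w_1 = 0.275766·1.9410 + -0.017712·18.9526 = 0.1996  (Disney)
  w_2 = 0.275766·2.1268 + -0.017712·29.7550 = 0.0595  (Visa)
  w_3 = 0.275766·1.8201 + -0.017712·25.6150 = 0.0482  (Starbucks)
  w_4 = 0.275766·1.4297 + -0.017712·21.1139 = 0.0203  (Unilever)
  w_5 = 0.275766·1.6330 + -0.017712·20.3021 = 0.0907  (Merck)
Σw_i=1.0000  μᵀw=0.1380
σ²=wᵀΣw=λ₁·μ_p+λ₂ = 0.275766·0.138 + -0.017712 = 0.020343 ≈ 0.0203

0.5818  0.1996  0.0595  0.0482  0.0203  0.0907


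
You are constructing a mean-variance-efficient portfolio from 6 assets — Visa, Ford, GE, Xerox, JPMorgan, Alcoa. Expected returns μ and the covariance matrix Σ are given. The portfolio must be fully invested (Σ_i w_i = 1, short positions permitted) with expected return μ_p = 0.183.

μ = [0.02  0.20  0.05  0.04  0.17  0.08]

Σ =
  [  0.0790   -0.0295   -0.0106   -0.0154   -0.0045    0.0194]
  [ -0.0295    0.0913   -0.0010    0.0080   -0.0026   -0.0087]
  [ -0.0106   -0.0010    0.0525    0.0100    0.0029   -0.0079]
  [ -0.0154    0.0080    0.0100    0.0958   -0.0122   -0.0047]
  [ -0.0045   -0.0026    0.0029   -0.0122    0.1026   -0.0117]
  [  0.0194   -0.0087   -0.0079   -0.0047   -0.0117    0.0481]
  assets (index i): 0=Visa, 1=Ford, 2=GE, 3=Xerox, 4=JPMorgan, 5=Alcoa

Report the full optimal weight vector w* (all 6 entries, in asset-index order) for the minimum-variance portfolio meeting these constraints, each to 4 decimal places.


-0.0650  0.5091  -0.0536  -0.0669  0.3746  0.3018

g=Σ⁻¹μ = [1.1060  2.8097  1.3769  0.6078  2.0975  2.5211]
h=Σ⁻¹𝟙 = [20.3602  19.4768  24.0416  12.6811  14.7997  24.8887]
a=μᵀg=1.235476  b=𝟙ᵀg=10.518922  c=𝟙ᵀh=116.248022  D=ac−b²=32.973922
λ₁=(c·0.183−b)/D = (116.248022·0.183−10.518922)/32.973922 = 0.326151
λ₂=(a−b·0.183)/D = (1.235476−10.518922·0.183)/32.973922 = -0.020910
w* = 0.326151·g + -0.020910·h:
  w_0 = 0.326151·1.1060 + -0.020910·20.3602 = -0.0650  (Visa)
  w_1 = 0.326151·2.8097 + -0.020910·19.4768 = 0.5091  (Ford)
  w_2 = 0.326151·1.3769 + -0.020910·24.0416 = -0.0536  (GE)
  w_3 = 0.326151·0.6078 + -0.020910·12.6811 = -0.0669  (Xerox)
  w_4 = 0.326151·2.0975 + -0.020910·14.7997 = 0.3746  (JPMorgan)
  w_5 = 0.326151·2.5211 + -0.020910·24.8887 = 0.3018  (Alcoa)
Σw_i=1.0000  μᵀw=0.1830
σ²=wᵀΣw=λ₁·μ_p+λ₂ = 0.326151·0.183 + -0.020910 = 0.038776 ≈ 0.0388


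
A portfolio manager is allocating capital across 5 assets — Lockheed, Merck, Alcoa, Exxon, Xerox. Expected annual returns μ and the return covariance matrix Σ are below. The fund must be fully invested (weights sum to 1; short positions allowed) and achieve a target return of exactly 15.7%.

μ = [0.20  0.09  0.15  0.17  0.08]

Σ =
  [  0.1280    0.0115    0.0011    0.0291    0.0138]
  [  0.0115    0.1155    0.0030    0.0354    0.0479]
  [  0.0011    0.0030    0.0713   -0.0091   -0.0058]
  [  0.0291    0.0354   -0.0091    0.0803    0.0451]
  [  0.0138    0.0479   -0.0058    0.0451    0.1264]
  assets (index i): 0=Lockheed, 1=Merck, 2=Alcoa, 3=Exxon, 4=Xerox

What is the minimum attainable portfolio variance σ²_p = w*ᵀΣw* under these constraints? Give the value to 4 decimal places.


0.0283

u=Σ⁻¹μ = [1.0886  0.0347  2.3361  2.0391  -0.1195]
v=Σ⁻¹𝟙 = [4.9771  3.5950  15.2086  8.7835  3.5695]
a=μᵀu=0.908343  b=𝟙ᵀu=5.379019  c=𝟙ᵀv=36.133737  D=ac−b²=3.887984
λ₁=(c·0.157−b)/D = (36.133737·0.157−5.379019)/3.887984 = 0.075612
λ₂=(a−b·0.157)/D = (0.908343−5.379019·0.157)/3.887984 = 0.016419
w* = 0.075612·u + 0.016419·v:
  w_0 = 0.075612·1.0886 + 0.016419·4.9771 = 0.1640  (Lockheed)
  w_1 = 0.075612·0.0347 + 0.016419·3.5950 = 0.0617  (Merck)
  w_2 = 0.075612·2.3361 + 0.016419·15.2086 = 0.4263  (Alcoa)
  w_3 = 0.075612·2.0391 + 0.016419·8.7835 = 0.2984  (Exxon)
  w_4 = 0.075612·-0.1195 + 0.016419·3.5695 = 0.0496  (Xerox)
Σw_i=1.0000  μᵀw=0.1570
σ²=wᵀΣw=λ₁·μ_p+λ₂ = 0.075612·0.157 + 0.016419 = 0.028290 ≈ 0.0283


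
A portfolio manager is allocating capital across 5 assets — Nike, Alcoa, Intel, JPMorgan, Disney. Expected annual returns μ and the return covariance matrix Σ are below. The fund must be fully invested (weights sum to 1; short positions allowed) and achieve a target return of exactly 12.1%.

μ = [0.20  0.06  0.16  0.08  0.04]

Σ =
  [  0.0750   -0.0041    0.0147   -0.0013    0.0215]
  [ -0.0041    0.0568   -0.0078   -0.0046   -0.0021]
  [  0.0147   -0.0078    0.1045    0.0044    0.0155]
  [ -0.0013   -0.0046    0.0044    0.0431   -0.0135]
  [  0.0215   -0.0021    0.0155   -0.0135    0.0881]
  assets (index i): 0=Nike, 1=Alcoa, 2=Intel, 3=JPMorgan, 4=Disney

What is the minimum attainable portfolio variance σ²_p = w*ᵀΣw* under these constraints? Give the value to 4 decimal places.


g=Σ⁻¹μ = [2.5620  1.5649  1.2118  1.9622  -0.0464]
h=Σ⁻¹𝟙 = [10.0932  22.0836  6.6854  29.1606  12.7062]
a=μᵀg=0.955299  b=𝟙ᵀg=7.254435  c=𝟙ᵀh=80.729148  D=ac−b²=24.493671
λ₁=(c·0.121−b)/D = (80.729148·0.121−7.254435)/24.493671 = 0.102630
λ₂=(a−b·0.121)/D = (0.955299−7.254435·0.121)/24.493671 = 0.003165
w* = 0.102630·g + 0.003165·h:
  w_0 = 0.102630·2.5620 + 0.003165·10.0932 = 0.2949  (Nike)
  w_1 = 0.102630·1.5649 + 0.003165·22.0836 = 0.2305  (Alcoa)
  w_2 = 0.102630·1.2118 + 0.003165·6.6854 = 0.1455  (Intel)
  w_3 = 0.102630·1.9622 + 0.003165·29.1606 = 0.2937  (JPMorgan)
  w_4 = 0.102630·-0.0464 + 0.003165·12.7062 = 0.0354  (Disney)
Σw_i=1.0000  μᵀw=0.1210
σ²=wᵀΣw=λ₁·μ_p+λ₂ = 0.102630·0.121 + 0.003165 = 0.015583 ≈ 0.0156

0.0156


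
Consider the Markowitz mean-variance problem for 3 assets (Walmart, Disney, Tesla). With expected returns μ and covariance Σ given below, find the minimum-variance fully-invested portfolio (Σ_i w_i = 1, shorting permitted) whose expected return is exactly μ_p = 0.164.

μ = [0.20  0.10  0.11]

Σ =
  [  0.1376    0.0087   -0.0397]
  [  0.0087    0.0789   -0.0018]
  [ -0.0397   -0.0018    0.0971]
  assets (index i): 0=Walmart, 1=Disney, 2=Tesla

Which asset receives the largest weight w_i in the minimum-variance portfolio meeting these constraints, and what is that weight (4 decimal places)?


Walmart (0.6025)

x=Σ⁻¹μ = [1.9464  1.0973  1.9490]
y=Σ⁻¹𝟙 = [10.8324  11.8208  14.9467]
a=μᵀx=0.713404  b=𝟙ᵀx=4.992706  c=𝟙ᵀy=37.599952  D=ac−b²=1.896847
λ₁=(c·0.164−b)/D = (37.599952·0.164−4.992706)/1.896847 = 0.618756
λ₂=(a−b·0.164)/D = (0.713404−4.992706·0.164)/1.896847 = -0.055566
w* = 0.618756·x + -0.055566·y:
  w_0 = 0.618756·1.9464 + -0.055566·10.8324 = 0.6025  (Walmart)
  w_1 = 0.618756·1.0973 + -0.055566·11.8208 = 0.0221  (Disney)
  w_2 = 0.618756·1.9490 + -0.055566·14.9467 = 0.3754  (Tesla)
Σw_i=1.0000  μᵀw=0.1640
σ²=wᵀΣw=λ₁·μ_p+λ₂ = 0.618756·0.164 + -0.055566 = 0.045910 ≈ 0.0459


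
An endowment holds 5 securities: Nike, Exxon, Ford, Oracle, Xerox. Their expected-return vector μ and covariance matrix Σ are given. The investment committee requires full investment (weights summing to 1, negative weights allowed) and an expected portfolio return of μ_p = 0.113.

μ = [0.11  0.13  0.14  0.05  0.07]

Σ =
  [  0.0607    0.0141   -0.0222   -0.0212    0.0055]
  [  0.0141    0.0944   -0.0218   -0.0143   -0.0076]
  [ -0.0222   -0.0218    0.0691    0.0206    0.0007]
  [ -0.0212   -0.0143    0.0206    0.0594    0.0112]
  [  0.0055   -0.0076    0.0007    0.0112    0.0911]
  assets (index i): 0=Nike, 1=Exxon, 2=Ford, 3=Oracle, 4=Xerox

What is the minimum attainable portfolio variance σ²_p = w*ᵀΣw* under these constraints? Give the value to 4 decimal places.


x=Σ⁻¹μ = [2.8766  1.9048  3.2174  1.0992  0.5938]
y=Σ⁻¹𝟙 = [27.6185  15.3539  21.7359  21.3807  7.7948]
a=μᵀx=1.111007  b=𝟙ᵀx=9.691733  c=𝟙ᵀy=93.883765  D=ac−b²=10.375856
λ₁=(c·0.113−b)/D = (93.883765·0.113−9.691733)/10.375856 = 0.088391
λ₂=(a−b·0.113)/D = (1.111007−9.691733·0.113)/10.375856 = 0.001527
w* = 0.088391·x + 0.001527·y:
  w_0 = 0.088391·2.8766 + 0.001527·27.6185 = 0.2964  (Nike)
  w_1 = 0.088391·1.9048 + 0.001527·15.3539 = 0.1918  (Exxon)
  w_2 = 0.088391·3.2174 + 0.001527·21.7359 = 0.3176  (Ford)
  w_3 = 0.088391·1.0992 + 0.001527·21.3807 = 0.1298  (Oracle)
  w_4 = 0.088391·0.5938 + 0.001527·7.7948 = 0.0644  (Xerox)
Σw_i=1.0000  μᵀw=0.1130
σ²=wᵀΣw=λ₁·μ_p+λ₂ = 0.088391·0.113 + 0.001527 = 0.011515 ≈ 0.0115

0.0115
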